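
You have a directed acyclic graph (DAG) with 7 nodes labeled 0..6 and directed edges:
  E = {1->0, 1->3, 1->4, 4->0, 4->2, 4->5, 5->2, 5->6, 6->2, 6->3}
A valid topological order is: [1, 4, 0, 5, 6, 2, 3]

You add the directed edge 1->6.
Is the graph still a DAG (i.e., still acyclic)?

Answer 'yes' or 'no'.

Answer: yes

Derivation:
Given toposort: [1, 4, 0, 5, 6, 2, 3]
Position of 1: index 0; position of 6: index 4
New edge 1->6: forward
Forward edge: respects the existing order. Still a DAG, same toposort still valid.
Still a DAG? yes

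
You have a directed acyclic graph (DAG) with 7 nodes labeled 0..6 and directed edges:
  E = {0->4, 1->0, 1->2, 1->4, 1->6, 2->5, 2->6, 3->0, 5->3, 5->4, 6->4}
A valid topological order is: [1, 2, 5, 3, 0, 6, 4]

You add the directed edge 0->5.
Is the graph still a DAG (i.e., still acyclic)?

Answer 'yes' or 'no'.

Given toposort: [1, 2, 5, 3, 0, 6, 4]
Position of 0: index 4; position of 5: index 2
New edge 0->5: backward (u after v in old order)
Backward edge: old toposort is now invalid. Check if this creates a cycle.
Does 5 already reach 0? Reachable from 5: [0, 3, 4, 5]. YES -> cycle!
Still a DAG? no

Answer: no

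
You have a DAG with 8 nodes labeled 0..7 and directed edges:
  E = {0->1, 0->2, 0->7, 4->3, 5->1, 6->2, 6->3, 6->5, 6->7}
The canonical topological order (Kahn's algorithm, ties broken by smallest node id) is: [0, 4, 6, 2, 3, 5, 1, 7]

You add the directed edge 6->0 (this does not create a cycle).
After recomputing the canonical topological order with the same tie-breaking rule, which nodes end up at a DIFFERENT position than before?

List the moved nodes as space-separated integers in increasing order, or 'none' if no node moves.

Answer: 0 4 6

Derivation:
Old toposort: [0, 4, 6, 2, 3, 5, 1, 7]
Added edge 6->0
Recompute Kahn (smallest-id tiebreak):
  initial in-degrees: [1, 2, 2, 2, 0, 1, 0, 2]
  ready (indeg=0): [4, 6]
  pop 4: indeg[3]->1 | ready=[6] | order so far=[4]
  pop 6: indeg[0]->0; indeg[2]->1; indeg[3]->0; indeg[5]->0; indeg[7]->1 | ready=[0, 3, 5] | order so far=[4, 6]
  pop 0: indeg[1]->1; indeg[2]->0; indeg[7]->0 | ready=[2, 3, 5, 7] | order so far=[4, 6, 0]
  pop 2: no out-edges | ready=[3, 5, 7] | order so far=[4, 6, 0, 2]
  pop 3: no out-edges | ready=[5, 7] | order so far=[4, 6, 0, 2, 3]
  pop 5: indeg[1]->0 | ready=[1, 7] | order so far=[4, 6, 0, 2, 3, 5]
  pop 1: no out-edges | ready=[7] | order so far=[4, 6, 0, 2, 3, 5, 1]
  pop 7: no out-edges | ready=[] | order so far=[4, 6, 0, 2, 3, 5, 1, 7]
New canonical toposort: [4, 6, 0, 2, 3, 5, 1, 7]
Compare positions:
  Node 0: index 0 -> 2 (moved)
  Node 1: index 6 -> 6 (same)
  Node 2: index 3 -> 3 (same)
  Node 3: index 4 -> 4 (same)
  Node 4: index 1 -> 0 (moved)
  Node 5: index 5 -> 5 (same)
  Node 6: index 2 -> 1 (moved)
  Node 7: index 7 -> 7 (same)
Nodes that changed position: 0 4 6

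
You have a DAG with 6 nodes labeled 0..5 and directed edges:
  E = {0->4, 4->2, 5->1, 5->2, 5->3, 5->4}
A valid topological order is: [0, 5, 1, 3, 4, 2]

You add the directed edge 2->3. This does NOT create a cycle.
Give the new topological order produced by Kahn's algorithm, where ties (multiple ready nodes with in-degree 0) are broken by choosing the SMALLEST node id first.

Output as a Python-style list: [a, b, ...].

Answer: [0, 5, 1, 4, 2, 3]

Derivation:
Old toposort: [0, 5, 1, 3, 4, 2]
Added edge: 2->3
Position of 2 (5) > position of 3 (3). Must reorder: 2 must now come before 3.
Run Kahn's algorithm (break ties by smallest node id):
  initial in-degrees: [0, 1, 2, 2, 2, 0]
  ready (indeg=0): [0, 5]
  pop 0: indeg[4]->1 | ready=[5] | order so far=[0]
  pop 5: indeg[1]->0; indeg[2]->1; indeg[3]->1; indeg[4]->0 | ready=[1, 4] | order so far=[0, 5]
  pop 1: no out-edges | ready=[4] | order so far=[0, 5, 1]
  pop 4: indeg[2]->0 | ready=[2] | order so far=[0, 5, 1, 4]
  pop 2: indeg[3]->0 | ready=[3] | order so far=[0, 5, 1, 4, 2]
  pop 3: no out-edges | ready=[] | order so far=[0, 5, 1, 4, 2, 3]
  Result: [0, 5, 1, 4, 2, 3]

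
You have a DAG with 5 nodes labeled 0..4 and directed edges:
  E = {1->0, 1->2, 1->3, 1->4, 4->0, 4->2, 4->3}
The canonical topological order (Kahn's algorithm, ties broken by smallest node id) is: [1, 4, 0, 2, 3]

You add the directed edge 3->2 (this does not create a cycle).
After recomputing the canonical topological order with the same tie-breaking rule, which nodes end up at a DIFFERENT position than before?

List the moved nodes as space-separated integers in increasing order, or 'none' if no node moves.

Answer: 2 3

Derivation:
Old toposort: [1, 4, 0, 2, 3]
Added edge 3->2
Recompute Kahn (smallest-id tiebreak):
  initial in-degrees: [2, 0, 3, 2, 1]
  ready (indeg=0): [1]
  pop 1: indeg[0]->1; indeg[2]->2; indeg[3]->1; indeg[4]->0 | ready=[4] | order so far=[1]
  pop 4: indeg[0]->0; indeg[2]->1; indeg[3]->0 | ready=[0, 3] | order so far=[1, 4]
  pop 0: no out-edges | ready=[3] | order so far=[1, 4, 0]
  pop 3: indeg[2]->0 | ready=[2] | order so far=[1, 4, 0, 3]
  pop 2: no out-edges | ready=[] | order so far=[1, 4, 0, 3, 2]
New canonical toposort: [1, 4, 0, 3, 2]
Compare positions:
  Node 0: index 2 -> 2 (same)
  Node 1: index 0 -> 0 (same)
  Node 2: index 3 -> 4 (moved)
  Node 3: index 4 -> 3 (moved)
  Node 4: index 1 -> 1 (same)
Nodes that changed position: 2 3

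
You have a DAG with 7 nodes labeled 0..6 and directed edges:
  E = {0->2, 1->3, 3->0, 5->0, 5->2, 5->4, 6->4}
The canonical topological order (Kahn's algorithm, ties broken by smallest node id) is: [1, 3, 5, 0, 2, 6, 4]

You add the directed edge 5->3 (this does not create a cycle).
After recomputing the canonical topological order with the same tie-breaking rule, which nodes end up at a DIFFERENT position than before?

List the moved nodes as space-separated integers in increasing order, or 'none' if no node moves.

Answer: 3 5

Derivation:
Old toposort: [1, 3, 5, 0, 2, 6, 4]
Added edge 5->3
Recompute Kahn (smallest-id tiebreak):
  initial in-degrees: [2, 0, 2, 2, 2, 0, 0]
  ready (indeg=0): [1, 5, 6]
  pop 1: indeg[3]->1 | ready=[5, 6] | order so far=[1]
  pop 5: indeg[0]->1; indeg[2]->1; indeg[3]->0; indeg[4]->1 | ready=[3, 6] | order so far=[1, 5]
  pop 3: indeg[0]->0 | ready=[0, 6] | order so far=[1, 5, 3]
  pop 0: indeg[2]->0 | ready=[2, 6] | order so far=[1, 5, 3, 0]
  pop 2: no out-edges | ready=[6] | order so far=[1, 5, 3, 0, 2]
  pop 6: indeg[4]->0 | ready=[4] | order so far=[1, 5, 3, 0, 2, 6]
  pop 4: no out-edges | ready=[] | order so far=[1, 5, 3, 0, 2, 6, 4]
New canonical toposort: [1, 5, 3, 0, 2, 6, 4]
Compare positions:
  Node 0: index 3 -> 3 (same)
  Node 1: index 0 -> 0 (same)
  Node 2: index 4 -> 4 (same)
  Node 3: index 1 -> 2 (moved)
  Node 4: index 6 -> 6 (same)
  Node 5: index 2 -> 1 (moved)
  Node 6: index 5 -> 5 (same)
Nodes that changed position: 3 5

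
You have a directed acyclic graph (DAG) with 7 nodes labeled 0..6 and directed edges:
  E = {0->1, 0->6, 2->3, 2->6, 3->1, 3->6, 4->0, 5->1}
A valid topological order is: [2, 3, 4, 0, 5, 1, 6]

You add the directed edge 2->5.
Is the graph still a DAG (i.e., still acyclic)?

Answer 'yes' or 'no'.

Given toposort: [2, 3, 4, 0, 5, 1, 6]
Position of 2: index 0; position of 5: index 4
New edge 2->5: forward
Forward edge: respects the existing order. Still a DAG, same toposort still valid.
Still a DAG? yes

Answer: yes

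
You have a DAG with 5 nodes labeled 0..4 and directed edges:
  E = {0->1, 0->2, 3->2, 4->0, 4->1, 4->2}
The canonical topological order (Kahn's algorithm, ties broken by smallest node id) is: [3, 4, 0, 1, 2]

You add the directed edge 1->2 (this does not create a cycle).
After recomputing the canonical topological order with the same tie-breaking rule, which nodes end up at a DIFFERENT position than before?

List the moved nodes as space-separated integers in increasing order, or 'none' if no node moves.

Old toposort: [3, 4, 0, 1, 2]
Added edge 1->2
Recompute Kahn (smallest-id tiebreak):
  initial in-degrees: [1, 2, 4, 0, 0]
  ready (indeg=0): [3, 4]
  pop 3: indeg[2]->3 | ready=[4] | order so far=[3]
  pop 4: indeg[0]->0; indeg[1]->1; indeg[2]->2 | ready=[0] | order so far=[3, 4]
  pop 0: indeg[1]->0; indeg[2]->1 | ready=[1] | order so far=[3, 4, 0]
  pop 1: indeg[2]->0 | ready=[2] | order so far=[3, 4, 0, 1]
  pop 2: no out-edges | ready=[] | order so far=[3, 4, 0, 1, 2]
New canonical toposort: [3, 4, 0, 1, 2]
Compare positions:
  Node 0: index 2 -> 2 (same)
  Node 1: index 3 -> 3 (same)
  Node 2: index 4 -> 4 (same)
  Node 3: index 0 -> 0 (same)
  Node 4: index 1 -> 1 (same)
Nodes that changed position: none

Answer: none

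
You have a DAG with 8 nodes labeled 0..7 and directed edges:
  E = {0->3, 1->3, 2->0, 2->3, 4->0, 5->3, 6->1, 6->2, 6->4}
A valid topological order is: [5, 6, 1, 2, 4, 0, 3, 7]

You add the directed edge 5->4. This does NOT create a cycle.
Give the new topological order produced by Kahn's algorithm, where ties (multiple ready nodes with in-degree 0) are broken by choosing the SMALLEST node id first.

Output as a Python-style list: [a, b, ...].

Old toposort: [5, 6, 1, 2, 4, 0, 3, 7]
Added edge: 5->4
Position of 5 (0) < position of 4 (4). Old order still valid.
Run Kahn's algorithm (break ties by smallest node id):
  initial in-degrees: [2, 1, 1, 4, 2, 0, 0, 0]
  ready (indeg=0): [5, 6, 7]
  pop 5: indeg[3]->3; indeg[4]->1 | ready=[6, 7] | order so far=[5]
  pop 6: indeg[1]->0; indeg[2]->0; indeg[4]->0 | ready=[1, 2, 4, 7] | order so far=[5, 6]
  pop 1: indeg[3]->2 | ready=[2, 4, 7] | order so far=[5, 6, 1]
  pop 2: indeg[0]->1; indeg[3]->1 | ready=[4, 7] | order so far=[5, 6, 1, 2]
  pop 4: indeg[0]->0 | ready=[0, 7] | order so far=[5, 6, 1, 2, 4]
  pop 0: indeg[3]->0 | ready=[3, 7] | order so far=[5, 6, 1, 2, 4, 0]
  pop 3: no out-edges | ready=[7] | order so far=[5, 6, 1, 2, 4, 0, 3]
  pop 7: no out-edges | ready=[] | order so far=[5, 6, 1, 2, 4, 0, 3, 7]
  Result: [5, 6, 1, 2, 4, 0, 3, 7]

Answer: [5, 6, 1, 2, 4, 0, 3, 7]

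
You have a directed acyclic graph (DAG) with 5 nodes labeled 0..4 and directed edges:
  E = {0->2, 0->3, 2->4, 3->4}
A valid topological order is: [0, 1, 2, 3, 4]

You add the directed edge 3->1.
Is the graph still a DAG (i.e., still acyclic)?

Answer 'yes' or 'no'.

Given toposort: [0, 1, 2, 3, 4]
Position of 3: index 3; position of 1: index 1
New edge 3->1: backward (u after v in old order)
Backward edge: old toposort is now invalid. Check if this creates a cycle.
Does 1 already reach 3? Reachable from 1: [1]. NO -> still a DAG (reorder needed).
Still a DAG? yes

Answer: yes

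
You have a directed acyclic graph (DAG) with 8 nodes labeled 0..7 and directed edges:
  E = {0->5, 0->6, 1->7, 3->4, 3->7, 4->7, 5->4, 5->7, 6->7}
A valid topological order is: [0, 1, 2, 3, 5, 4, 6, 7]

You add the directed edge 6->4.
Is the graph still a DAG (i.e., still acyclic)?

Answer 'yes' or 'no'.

Given toposort: [0, 1, 2, 3, 5, 4, 6, 7]
Position of 6: index 6; position of 4: index 5
New edge 6->4: backward (u after v in old order)
Backward edge: old toposort is now invalid. Check if this creates a cycle.
Does 4 already reach 6? Reachable from 4: [4, 7]. NO -> still a DAG (reorder needed).
Still a DAG? yes

Answer: yes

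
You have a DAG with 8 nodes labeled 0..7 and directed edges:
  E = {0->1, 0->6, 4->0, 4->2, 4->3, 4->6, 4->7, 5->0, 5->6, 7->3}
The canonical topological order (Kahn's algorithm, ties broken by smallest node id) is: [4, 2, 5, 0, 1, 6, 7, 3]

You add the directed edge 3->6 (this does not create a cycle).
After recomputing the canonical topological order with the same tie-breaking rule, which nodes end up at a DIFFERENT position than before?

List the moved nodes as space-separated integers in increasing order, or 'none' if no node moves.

Old toposort: [4, 2, 5, 0, 1, 6, 7, 3]
Added edge 3->6
Recompute Kahn (smallest-id tiebreak):
  initial in-degrees: [2, 1, 1, 2, 0, 0, 4, 1]
  ready (indeg=0): [4, 5]
  pop 4: indeg[0]->1; indeg[2]->0; indeg[3]->1; indeg[6]->3; indeg[7]->0 | ready=[2, 5, 7] | order so far=[4]
  pop 2: no out-edges | ready=[5, 7] | order so far=[4, 2]
  pop 5: indeg[0]->0; indeg[6]->2 | ready=[0, 7] | order so far=[4, 2, 5]
  pop 0: indeg[1]->0; indeg[6]->1 | ready=[1, 7] | order so far=[4, 2, 5, 0]
  pop 1: no out-edges | ready=[7] | order so far=[4, 2, 5, 0, 1]
  pop 7: indeg[3]->0 | ready=[3] | order so far=[4, 2, 5, 0, 1, 7]
  pop 3: indeg[6]->0 | ready=[6] | order so far=[4, 2, 5, 0, 1, 7, 3]
  pop 6: no out-edges | ready=[] | order so far=[4, 2, 5, 0, 1, 7, 3, 6]
New canonical toposort: [4, 2, 5, 0, 1, 7, 3, 6]
Compare positions:
  Node 0: index 3 -> 3 (same)
  Node 1: index 4 -> 4 (same)
  Node 2: index 1 -> 1 (same)
  Node 3: index 7 -> 6 (moved)
  Node 4: index 0 -> 0 (same)
  Node 5: index 2 -> 2 (same)
  Node 6: index 5 -> 7 (moved)
  Node 7: index 6 -> 5 (moved)
Nodes that changed position: 3 6 7

Answer: 3 6 7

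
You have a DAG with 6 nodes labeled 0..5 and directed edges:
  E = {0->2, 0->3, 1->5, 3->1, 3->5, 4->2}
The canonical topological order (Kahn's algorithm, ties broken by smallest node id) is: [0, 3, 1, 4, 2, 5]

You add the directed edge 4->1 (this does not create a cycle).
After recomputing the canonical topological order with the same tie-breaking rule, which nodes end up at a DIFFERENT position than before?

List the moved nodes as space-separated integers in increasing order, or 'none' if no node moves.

Old toposort: [0, 3, 1, 4, 2, 5]
Added edge 4->1
Recompute Kahn (smallest-id tiebreak):
  initial in-degrees: [0, 2, 2, 1, 0, 2]
  ready (indeg=0): [0, 4]
  pop 0: indeg[2]->1; indeg[3]->0 | ready=[3, 4] | order so far=[0]
  pop 3: indeg[1]->1; indeg[5]->1 | ready=[4] | order so far=[0, 3]
  pop 4: indeg[1]->0; indeg[2]->0 | ready=[1, 2] | order so far=[0, 3, 4]
  pop 1: indeg[5]->0 | ready=[2, 5] | order so far=[0, 3, 4, 1]
  pop 2: no out-edges | ready=[5] | order so far=[0, 3, 4, 1, 2]
  pop 5: no out-edges | ready=[] | order so far=[0, 3, 4, 1, 2, 5]
New canonical toposort: [0, 3, 4, 1, 2, 5]
Compare positions:
  Node 0: index 0 -> 0 (same)
  Node 1: index 2 -> 3 (moved)
  Node 2: index 4 -> 4 (same)
  Node 3: index 1 -> 1 (same)
  Node 4: index 3 -> 2 (moved)
  Node 5: index 5 -> 5 (same)
Nodes that changed position: 1 4

Answer: 1 4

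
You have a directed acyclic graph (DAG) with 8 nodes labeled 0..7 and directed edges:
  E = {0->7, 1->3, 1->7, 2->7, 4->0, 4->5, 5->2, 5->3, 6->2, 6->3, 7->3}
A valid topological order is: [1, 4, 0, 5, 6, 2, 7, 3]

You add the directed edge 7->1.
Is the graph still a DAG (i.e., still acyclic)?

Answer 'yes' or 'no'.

Given toposort: [1, 4, 0, 5, 6, 2, 7, 3]
Position of 7: index 6; position of 1: index 0
New edge 7->1: backward (u after v in old order)
Backward edge: old toposort is now invalid. Check if this creates a cycle.
Does 1 already reach 7? Reachable from 1: [1, 3, 7]. YES -> cycle!
Still a DAG? no

Answer: no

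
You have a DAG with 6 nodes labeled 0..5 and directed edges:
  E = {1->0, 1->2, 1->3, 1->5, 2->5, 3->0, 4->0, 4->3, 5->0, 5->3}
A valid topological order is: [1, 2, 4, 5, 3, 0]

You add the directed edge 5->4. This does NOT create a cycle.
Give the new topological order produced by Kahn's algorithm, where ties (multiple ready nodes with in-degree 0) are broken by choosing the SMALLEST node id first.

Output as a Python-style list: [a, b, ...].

Old toposort: [1, 2, 4, 5, 3, 0]
Added edge: 5->4
Position of 5 (3) > position of 4 (2). Must reorder: 5 must now come before 4.
Run Kahn's algorithm (break ties by smallest node id):
  initial in-degrees: [4, 0, 1, 3, 1, 2]
  ready (indeg=0): [1]
  pop 1: indeg[0]->3; indeg[2]->0; indeg[3]->2; indeg[5]->1 | ready=[2] | order so far=[1]
  pop 2: indeg[5]->0 | ready=[5] | order so far=[1, 2]
  pop 5: indeg[0]->2; indeg[3]->1; indeg[4]->0 | ready=[4] | order so far=[1, 2, 5]
  pop 4: indeg[0]->1; indeg[3]->0 | ready=[3] | order so far=[1, 2, 5, 4]
  pop 3: indeg[0]->0 | ready=[0] | order so far=[1, 2, 5, 4, 3]
  pop 0: no out-edges | ready=[] | order so far=[1, 2, 5, 4, 3, 0]
  Result: [1, 2, 5, 4, 3, 0]

Answer: [1, 2, 5, 4, 3, 0]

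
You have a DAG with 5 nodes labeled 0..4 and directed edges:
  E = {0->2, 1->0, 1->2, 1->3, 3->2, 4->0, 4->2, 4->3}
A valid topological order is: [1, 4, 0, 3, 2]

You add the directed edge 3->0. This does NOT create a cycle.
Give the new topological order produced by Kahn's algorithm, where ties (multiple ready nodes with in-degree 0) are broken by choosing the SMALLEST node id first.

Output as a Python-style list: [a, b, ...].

Answer: [1, 4, 3, 0, 2]

Derivation:
Old toposort: [1, 4, 0, 3, 2]
Added edge: 3->0
Position of 3 (3) > position of 0 (2). Must reorder: 3 must now come before 0.
Run Kahn's algorithm (break ties by smallest node id):
  initial in-degrees: [3, 0, 4, 2, 0]
  ready (indeg=0): [1, 4]
  pop 1: indeg[0]->2; indeg[2]->3; indeg[3]->1 | ready=[4] | order so far=[1]
  pop 4: indeg[0]->1; indeg[2]->2; indeg[3]->0 | ready=[3] | order so far=[1, 4]
  pop 3: indeg[0]->0; indeg[2]->1 | ready=[0] | order so far=[1, 4, 3]
  pop 0: indeg[2]->0 | ready=[2] | order so far=[1, 4, 3, 0]
  pop 2: no out-edges | ready=[] | order so far=[1, 4, 3, 0, 2]
  Result: [1, 4, 3, 0, 2]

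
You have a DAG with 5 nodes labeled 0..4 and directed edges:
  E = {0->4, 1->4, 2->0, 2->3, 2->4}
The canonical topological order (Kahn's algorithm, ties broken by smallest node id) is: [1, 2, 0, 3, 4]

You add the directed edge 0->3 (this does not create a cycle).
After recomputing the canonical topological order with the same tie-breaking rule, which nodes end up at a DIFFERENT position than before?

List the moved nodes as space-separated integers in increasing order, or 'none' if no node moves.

Answer: none

Derivation:
Old toposort: [1, 2, 0, 3, 4]
Added edge 0->3
Recompute Kahn (smallest-id tiebreak):
  initial in-degrees: [1, 0, 0, 2, 3]
  ready (indeg=0): [1, 2]
  pop 1: indeg[4]->2 | ready=[2] | order so far=[1]
  pop 2: indeg[0]->0; indeg[3]->1; indeg[4]->1 | ready=[0] | order so far=[1, 2]
  pop 0: indeg[3]->0; indeg[4]->0 | ready=[3, 4] | order so far=[1, 2, 0]
  pop 3: no out-edges | ready=[4] | order so far=[1, 2, 0, 3]
  pop 4: no out-edges | ready=[] | order so far=[1, 2, 0, 3, 4]
New canonical toposort: [1, 2, 0, 3, 4]
Compare positions:
  Node 0: index 2 -> 2 (same)
  Node 1: index 0 -> 0 (same)
  Node 2: index 1 -> 1 (same)
  Node 3: index 3 -> 3 (same)
  Node 4: index 4 -> 4 (same)
Nodes that changed position: none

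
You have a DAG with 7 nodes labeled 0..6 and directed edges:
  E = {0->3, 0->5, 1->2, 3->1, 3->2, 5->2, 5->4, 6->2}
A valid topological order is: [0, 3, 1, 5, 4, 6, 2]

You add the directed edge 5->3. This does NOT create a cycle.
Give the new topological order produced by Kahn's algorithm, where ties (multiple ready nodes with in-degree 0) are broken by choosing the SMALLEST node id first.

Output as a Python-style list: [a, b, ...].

Old toposort: [0, 3, 1, 5, 4, 6, 2]
Added edge: 5->3
Position of 5 (3) > position of 3 (1). Must reorder: 5 must now come before 3.
Run Kahn's algorithm (break ties by smallest node id):
  initial in-degrees: [0, 1, 4, 2, 1, 1, 0]
  ready (indeg=0): [0, 6]
  pop 0: indeg[3]->1; indeg[5]->0 | ready=[5, 6] | order so far=[0]
  pop 5: indeg[2]->3; indeg[3]->0; indeg[4]->0 | ready=[3, 4, 6] | order so far=[0, 5]
  pop 3: indeg[1]->0; indeg[2]->2 | ready=[1, 4, 6] | order so far=[0, 5, 3]
  pop 1: indeg[2]->1 | ready=[4, 6] | order so far=[0, 5, 3, 1]
  pop 4: no out-edges | ready=[6] | order so far=[0, 5, 3, 1, 4]
  pop 6: indeg[2]->0 | ready=[2] | order so far=[0, 5, 3, 1, 4, 6]
  pop 2: no out-edges | ready=[] | order so far=[0, 5, 3, 1, 4, 6, 2]
  Result: [0, 5, 3, 1, 4, 6, 2]

Answer: [0, 5, 3, 1, 4, 6, 2]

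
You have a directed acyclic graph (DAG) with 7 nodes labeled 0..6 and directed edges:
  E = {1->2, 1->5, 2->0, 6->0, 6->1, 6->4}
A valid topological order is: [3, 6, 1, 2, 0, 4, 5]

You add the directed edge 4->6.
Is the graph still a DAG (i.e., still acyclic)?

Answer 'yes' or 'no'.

Answer: no

Derivation:
Given toposort: [3, 6, 1, 2, 0, 4, 5]
Position of 4: index 5; position of 6: index 1
New edge 4->6: backward (u after v in old order)
Backward edge: old toposort is now invalid. Check if this creates a cycle.
Does 6 already reach 4? Reachable from 6: [0, 1, 2, 4, 5, 6]. YES -> cycle!
Still a DAG? no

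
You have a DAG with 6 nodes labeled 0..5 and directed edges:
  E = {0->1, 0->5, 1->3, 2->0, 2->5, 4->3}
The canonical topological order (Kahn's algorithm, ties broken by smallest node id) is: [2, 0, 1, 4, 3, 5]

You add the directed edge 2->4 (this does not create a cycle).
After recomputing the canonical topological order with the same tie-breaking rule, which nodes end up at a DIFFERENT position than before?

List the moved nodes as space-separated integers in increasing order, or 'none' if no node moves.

Old toposort: [2, 0, 1, 4, 3, 5]
Added edge 2->4
Recompute Kahn (smallest-id tiebreak):
  initial in-degrees: [1, 1, 0, 2, 1, 2]
  ready (indeg=0): [2]
  pop 2: indeg[0]->0; indeg[4]->0; indeg[5]->1 | ready=[0, 4] | order so far=[2]
  pop 0: indeg[1]->0; indeg[5]->0 | ready=[1, 4, 5] | order so far=[2, 0]
  pop 1: indeg[3]->1 | ready=[4, 5] | order so far=[2, 0, 1]
  pop 4: indeg[3]->0 | ready=[3, 5] | order so far=[2, 0, 1, 4]
  pop 3: no out-edges | ready=[5] | order so far=[2, 0, 1, 4, 3]
  pop 5: no out-edges | ready=[] | order so far=[2, 0, 1, 4, 3, 5]
New canonical toposort: [2, 0, 1, 4, 3, 5]
Compare positions:
  Node 0: index 1 -> 1 (same)
  Node 1: index 2 -> 2 (same)
  Node 2: index 0 -> 0 (same)
  Node 3: index 4 -> 4 (same)
  Node 4: index 3 -> 3 (same)
  Node 5: index 5 -> 5 (same)
Nodes that changed position: none

Answer: none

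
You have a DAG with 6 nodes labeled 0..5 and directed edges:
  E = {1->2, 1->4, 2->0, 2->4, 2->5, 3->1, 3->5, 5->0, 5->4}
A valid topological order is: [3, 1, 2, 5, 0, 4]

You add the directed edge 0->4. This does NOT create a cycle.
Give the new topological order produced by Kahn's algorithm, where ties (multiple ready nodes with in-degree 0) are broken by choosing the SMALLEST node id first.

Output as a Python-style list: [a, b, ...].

Old toposort: [3, 1, 2, 5, 0, 4]
Added edge: 0->4
Position of 0 (4) < position of 4 (5). Old order still valid.
Run Kahn's algorithm (break ties by smallest node id):
  initial in-degrees: [2, 1, 1, 0, 4, 2]
  ready (indeg=0): [3]
  pop 3: indeg[1]->0; indeg[5]->1 | ready=[1] | order so far=[3]
  pop 1: indeg[2]->0; indeg[4]->3 | ready=[2] | order so far=[3, 1]
  pop 2: indeg[0]->1; indeg[4]->2; indeg[5]->0 | ready=[5] | order so far=[3, 1, 2]
  pop 5: indeg[0]->0; indeg[4]->1 | ready=[0] | order so far=[3, 1, 2, 5]
  pop 0: indeg[4]->0 | ready=[4] | order so far=[3, 1, 2, 5, 0]
  pop 4: no out-edges | ready=[] | order so far=[3, 1, 2, 5, 0, 4]
  Result: [3, 1, 2, 5, 0, 4]

Answer: [3, 1, 2, 5, 0, 4]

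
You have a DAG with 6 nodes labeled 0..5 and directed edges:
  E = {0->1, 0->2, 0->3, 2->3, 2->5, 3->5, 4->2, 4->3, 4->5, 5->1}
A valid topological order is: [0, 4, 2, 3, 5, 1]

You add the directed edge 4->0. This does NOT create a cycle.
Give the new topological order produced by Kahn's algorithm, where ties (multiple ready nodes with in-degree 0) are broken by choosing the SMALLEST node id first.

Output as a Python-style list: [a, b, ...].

Old toposort: [0, 4, 2, 3, 5, 1]
Added edge: 4->0
Position of 4 (1) > position of 0 (0). Must reorder: 4 must now come before 0.
Run Kahn's algorithm (break ties by smallest node id):
  initial in-degrees: [1, 2, 2, 3, 0, 3]
  ready (indeg=0): [4]
  pop 4: indeg[0]->0; indeg[2]->1; indeg[3]->2; indeg[5]->2 | ready=[0] | order so far=[4]
  pop 0: indeg[1]->1; indeg[2]->0; indeg[3]->1 | ready=[2] | order so far=[4, 0]
  pop 2: indeg[3]->0; indeg[5]->1 | ready=[3] | order so far=[4, 0, 2]
  pop 3: indeg[5]->0 | ready=[5] | order so far=[4, 0, 2, 3]
  pop 5: indeg[1]->0 | ready=[1] | order so far=[4, 0, 2, 3, 5]
  pop 1: no out-edges | ready=[] | order so far=[4, 0, 2, 3, 5, 1]
  Result: [4, 0, 2, 3, 5, 1]

Answer: [4, 0, 2, 3, 5, 1]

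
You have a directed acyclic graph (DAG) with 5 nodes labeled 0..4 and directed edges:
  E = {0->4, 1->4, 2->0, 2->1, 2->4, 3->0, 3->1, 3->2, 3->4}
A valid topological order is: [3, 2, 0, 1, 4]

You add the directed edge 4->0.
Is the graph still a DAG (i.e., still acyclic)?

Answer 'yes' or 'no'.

Given toposort: [3, 2, 0, 1, 4]
Position of 4: index 4; position of 0: index 2
New edge 4->0: backward (u after v in old order)
Backward edge: old toposort is now invalid. Check if this creates a cycle.
Does 0 already reach 4? Reachable from 0: [0, 4]. YES -> cycle!
Still a DAG? no

Answer: no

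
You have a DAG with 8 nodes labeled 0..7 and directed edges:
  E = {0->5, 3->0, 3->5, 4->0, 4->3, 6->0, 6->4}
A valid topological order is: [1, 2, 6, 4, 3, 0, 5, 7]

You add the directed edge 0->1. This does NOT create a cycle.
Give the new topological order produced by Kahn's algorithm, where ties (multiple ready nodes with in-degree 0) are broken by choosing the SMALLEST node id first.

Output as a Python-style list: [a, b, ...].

Answer: [2, 6, 4, 3, 0, 1, 5, 7]

Derivation:
Old toposort: [1, 2, 6, 4, 3, 0, 5, 7]
Added edge: 0->1
Position of 0 (5) > position of 1 (0). Must reorder: 0 must now come before 1.
Run Kahn's algorithm (break ties by smallest node id):
  initial in-degrees: [3, 1, 0, 1, 1, 2, 0, 0]
  ready (indeg=0): [2, 6, 7]
  pop 2: no out-edges | ready=[6, 7] | order so far=[2]
  pop 6: indeg[0]->2; indeg[4]->0 | ready=[4, 7] | order so far=[2, 6]
  pop 4: indeg[0]->1; indeg[3]->0 | ready=[3, 7] | order so far=[2, 6, 4]
  pop 3: indeg[0]->0; indeg[5]->1 | ready=[0, 7] | order so far=[2, 6, 4, 3]
  pop 0: indeg[1]->0; indeg[5]->0 | ready=[1, 5, 7] | order so far=[2, 6, 4, 3, 0]
  pop 1: no out-edges | ready=[5, 7] | order so far=[2, 6, 4, 3, 0, 1]
  pop 5: no out-edges | ready=[7] | order so far=[2, 6, 4, 3, 0, 1, 5]
  pop 7: no out-edges | ready=[] | order so far=[2, 6, 4, 3, 0, 1, 5, 7]
  Result: [2, 6, 4, 3, 0, 1, 5, 7]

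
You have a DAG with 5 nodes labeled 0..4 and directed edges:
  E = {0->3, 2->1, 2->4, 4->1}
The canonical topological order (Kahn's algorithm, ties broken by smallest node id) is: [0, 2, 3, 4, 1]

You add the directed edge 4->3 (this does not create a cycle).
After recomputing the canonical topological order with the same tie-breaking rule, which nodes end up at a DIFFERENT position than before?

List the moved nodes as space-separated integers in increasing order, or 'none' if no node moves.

Old toposort: [0, 2, 3, 4, 1]
Added edge 4->3
Recompute Kahn (smallest-id tiebreak):
  initial in-degrees: [0, 2, 0, 2, 1]
  ready (indeg=0): [0, 2]
  pop 0: indeg[3]->1 | ready=[2] | order so far=[0]
  pop 2: indeg[1]->1; indeg[4]->0 | ready=[4] | order so far=[0, 2]
  pop 4: indeg[1]->0; indeg[3]->0 | ready=[1, 3] | order so far=[0, 2, 4]
  pop 1: no out-edges | ready=[3] | order so far=[0, 2, 4, 1]
  pop 3: no out-edges | ready=[] | order so far=[0, 2, 4, 1, 3]
New canonical toposort: [0, 2, 4, 1, 3]
Compare positions:
  Node 0: index 0 -> 0 (same)
  Node 1: index 4 -> 3 (moved)
  Node 2: index 1 -> 1 (same)
  Node 3: index 2 -> 4 (moved)
  Node 4: index 3 -> 2 (moved)
Nodes that changed position: 1 3 4

Answer: 1 3 4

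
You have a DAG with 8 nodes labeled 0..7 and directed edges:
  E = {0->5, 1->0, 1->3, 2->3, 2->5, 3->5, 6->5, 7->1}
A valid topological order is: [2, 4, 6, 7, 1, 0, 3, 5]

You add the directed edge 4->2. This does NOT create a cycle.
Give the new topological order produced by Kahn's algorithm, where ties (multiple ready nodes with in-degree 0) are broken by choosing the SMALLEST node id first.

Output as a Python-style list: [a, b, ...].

Old toposort: [2, 4, 6, 7, 1, 0, 3, 5]
Added edge: 4->2
Position of 4 (1) > position of 2 (0). Must reorder: 4 must now come before 2.
Run Kahn's algorithm (break ties by smallest node id):
  initial in-degrees: [1, 1, 1, 2, 0, 4, 0, 0]
  ready (indeg=0): [4, 6, 7]
  pop 4: indeg[2]->0 | ready=[2, 6, 7] | order so far=[4]
  pop 2: indeg[3]->1; indeg[5]->3 | ready=[6, 7] | order so far=[4, 2]
  pop 6: indeg[5]->2 | ready=[7] | order so far=[4, 2, 6]
  pop 7: indeg[1]->0 | ready=[1] | order so far=[4, 2, 6, 7]
  pop 1: indeg[0]->0; indeg[3]->0 | ready=[0, 3] | order so far=[4, 2, 6, 7, 1]
  pop 0: indeg[5]->1 | ready=[3] | order so far=[4, 2, 6, 7, 1, 0]
  pop 3: indeg[5]->0 | ready=[5] | order so far=[4, 2, 6, 7, 1, 0, 3]
  pop 5: no out-edges | ready=[] | order so far=[4, 2, 6, 7, 1, 0, 3, 5]
  Result: [4, 2, 6, 7, 1, 0, 3, 5]

Answer: [4, 2, 6, 7, 1, 0, 3, 5]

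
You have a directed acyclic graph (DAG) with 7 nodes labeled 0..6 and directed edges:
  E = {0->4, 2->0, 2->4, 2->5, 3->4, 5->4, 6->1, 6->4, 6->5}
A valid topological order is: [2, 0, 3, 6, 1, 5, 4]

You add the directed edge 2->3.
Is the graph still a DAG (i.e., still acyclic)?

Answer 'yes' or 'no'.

Given toposort: [2, 0, 3, 6, 1, 5, 4]
Position of 2: index 0; position of 3: index 2
New edge 2->3: forward
Forward edge: respects the existing order. Still a DAG, same toposort still valid.
Still a DAG? yes

Answer: yes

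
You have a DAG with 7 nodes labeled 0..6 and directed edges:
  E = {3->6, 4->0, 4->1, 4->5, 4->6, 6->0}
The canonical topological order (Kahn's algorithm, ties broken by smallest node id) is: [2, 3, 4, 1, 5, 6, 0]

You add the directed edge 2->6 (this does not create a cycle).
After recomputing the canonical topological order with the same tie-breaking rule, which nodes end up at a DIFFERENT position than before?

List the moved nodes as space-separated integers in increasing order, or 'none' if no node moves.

Answer: none

Derivation:
Old toposort: [2, 3, 4, 1, 5, 6, 0]
Added edge 2->6
Recompute Kahn (smallest-id tiebreak):
  initial in-degrees: [2, 1, 0, 0, 0, 1, 3]
  ready (indeg=0): [2, 3, 4]
  pop 2: indeg[6]->2 | ready=[3, 4] | order so far=[2]
  pop 3: indeg[6]->1 | ready=[4] | order so far=[2, 3]
  pop 4: indeg[0]->1; indeg[1]->0; indeg[5]->0; indeg[6]->0 | ready=[1, 5, 6] | order so far=[2, 3, 4]
  pop 1: no out-edges | ready=[5, 6] | order so far=[2, 3, 4, 1]
  pop 5: no out-edges | ready=[6] | order so far=[2, 3, 4, 1, 5]
  pop 6: indeg[0]->0 | ready=[0] | order so far=[2, 3, 4, 1, 5, 6]
  pop 0: no out-edges | ready=[] | order so far=[2, 3, 4, 1, 5, 6, 0]
New canonical toposort: [2, 3, 4, 1, 5, 6, 0]
Compare positions:
  Node 0: index 6 -> 6 (same)
  Node 1: index 3 -> 3 (same)
  Node 2: index 0 -> 0 (same)
  Node 3: index 1 -> 1 (same)
  Node 4: index 2 -> 2 (same)
  Node 5: index 4 -> 4 (same)
  Node 6: index 5 -> 5 (same)
Nodes that changed position: none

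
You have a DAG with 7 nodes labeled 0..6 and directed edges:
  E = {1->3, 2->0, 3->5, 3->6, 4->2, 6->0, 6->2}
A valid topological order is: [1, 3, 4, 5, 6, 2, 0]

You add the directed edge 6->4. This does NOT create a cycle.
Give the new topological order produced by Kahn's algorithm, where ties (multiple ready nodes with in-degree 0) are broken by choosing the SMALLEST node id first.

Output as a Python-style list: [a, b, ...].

Answer: [1, 3, 5, 6, 4, 2, 0]

Derivation:
Old toposort: [1, 3, 4, 5, 6, 2, 0]
Added edge: 6->4
Position of 6 (4) > position of 4 (2). Must reorder: 6 must now come before 4.
Run Kahn's algorithm (break ties by smallest node id):
  initial in-degrees: [2, 0, 2, 1, 1, 1, 1]
  ready (indeg=0): [1]
  pop 1: indeg[3]->0 | ready=[3] | order so far=[1]
  pop 3: indeg[5]->0; indeg[6]->0 | ready=[5, 6] | order so far=[1, 3]
  pop 5: no out-edges | ready=[6] | order so far=[1, 3, 5]
  pop 6: indeg[0]->1; indeg[2]->1; indeg[4]->0 | ready=[4] | order so far=[1, 3, 5, 6]
  pop 4: indeg[2]->0 | ready=[2] | order so far=[1, 3, 5, 6, 4]
  pop 2: indeg[0]->0 | ready=[0] | order so far=[1, 3, 5, 6, 4, 2]
  pop 0: no out-edges | ready=[] | order so far=[1, 3, 5, 6, 4, 2, 0]
  Result: [1, 3, 5, 6, 4, 2, 0]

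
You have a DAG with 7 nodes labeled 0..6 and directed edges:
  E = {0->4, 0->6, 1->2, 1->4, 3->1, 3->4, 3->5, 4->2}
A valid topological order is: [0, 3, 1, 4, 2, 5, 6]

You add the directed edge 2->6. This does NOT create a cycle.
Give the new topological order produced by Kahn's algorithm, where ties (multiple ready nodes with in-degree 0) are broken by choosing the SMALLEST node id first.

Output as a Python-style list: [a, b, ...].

Answer: [0, 3, 1, 4, 2, 5, 6]

Derivation:
Old toposort: [0, 3, 1, 4, 2, 5, 6]
Added edge: 2->6
Position of 2 (4) < position of 6 (6). Old order still valid.
Run Kahn's algorithm (break ties by smallest node id):
  initial in-degrees: [0, 1, 2, 0, 3, 1, 2]
  ready (indeg=0): [0, 3]
  pop 0: indeg[4]->2; indeg[6]->1 | ready=[3] | order so far=[0]
  pop 3: indeg[1]->0; indeg[4]->1; indeg[5]->0 | ready=[1, 5] | order so far=[0, 3]
  pop 1: indeg[2]->1; indeg[4]->0 | ready=[4, 5] | order so far=[0, 3, 1]
  pop 4: indeg[2]->0 | ready=[2, 5] | order so far=[0, 3, 1, 4]
  pop 2: indeg[6]->0 | ready=[5, 6] | order so far=[0, 3, 1, 4, 2]
  pop 5: no out-edges | ready=[6] | order so far=[0, 3, 1, 4, 2, 5]
  pop 6: no out-edges | ready=[] | order so far=[0, 3, 1, 4, 2, 5, 6]
  Result: [0, 3, 1, 4, 2, 5, 6]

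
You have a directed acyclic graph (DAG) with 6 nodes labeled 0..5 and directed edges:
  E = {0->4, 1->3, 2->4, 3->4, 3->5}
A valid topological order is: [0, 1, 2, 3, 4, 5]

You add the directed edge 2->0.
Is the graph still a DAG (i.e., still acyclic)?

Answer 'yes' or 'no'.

Given toposort: [0, 1, 2, 3, 4, 5]
Position of 2: index 2; position of 0: index 0
New edge 2->0: backward (u after v in old order)
Backward edge: old toposort is now invalid. Check if this creates a cycle.
Does 0 already reach 2? Reachable from 0: [0, 4]. NO -> still a DAG (reorder needed).
Still a DAG? yes

Answer: yes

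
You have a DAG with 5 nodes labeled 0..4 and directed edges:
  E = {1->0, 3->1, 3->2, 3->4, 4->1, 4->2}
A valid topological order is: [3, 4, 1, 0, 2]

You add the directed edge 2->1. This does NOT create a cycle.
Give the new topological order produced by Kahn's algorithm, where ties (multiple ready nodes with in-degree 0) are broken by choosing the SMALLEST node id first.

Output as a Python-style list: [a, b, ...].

Old toposort: [3, 4, 1, 0, 2]
Added edge: 2->1
Position of 2 (4) > position of 1 (2). Must reorder: 2 must now come before 1.
Run Kahn's algorithm (break ties by smallest node id):
  initial in-degrees: [1, 3, 2, 0, 1]
  ready (indeg=0): [3]
  pop 3: indeg[1]->2; indeg[2]->1; indeg[4]->0 | ready=[4] | order so far=[3]
  pop 4: indeg[1]->1; indeg[2]->0 | ready=[2] | order so far=[3, 4]
  pop 2: indeg[1]->0 | ready=[1] | order so far=[3, 4, 2]
  pop 1: indeg[0]->0 | ready=[0] | order so far=[3, 4, 2, 1]
  pop 0: no out-edges | ready=[] | order so far=[3, 4, 2, 1, 0]
  Result: [3, 4, 2, 1, 0]

Answer: [3, 4, 2, 1, 0]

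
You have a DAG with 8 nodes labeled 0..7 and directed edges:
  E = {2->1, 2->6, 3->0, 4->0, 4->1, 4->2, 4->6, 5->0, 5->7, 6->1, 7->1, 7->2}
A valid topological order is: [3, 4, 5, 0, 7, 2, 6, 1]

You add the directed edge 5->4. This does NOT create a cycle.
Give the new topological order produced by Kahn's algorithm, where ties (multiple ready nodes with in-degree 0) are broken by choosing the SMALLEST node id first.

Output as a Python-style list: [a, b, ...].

Old toposort: [3, 4, 5, 0, 7, 2, 6, 1]
Added edge: 5->4
Position of 5 (2) > position of 4 (1). Must reorder: 5 must now come before 4.
Run Kahn's algorithm (break ties by smallest node id):
  initial in-degrees: [3, 4, 2, 0, 1, 0, 2, 1]
  ready (indeg=0): [3, 5]
  pop 3: indeg[0]->2 | ready=[5] | order so far=[3]
  pop 5: indeg[0]->1; indeg[4]->0; indeg[7]->0 | ready=[4, 7] | order so far=[3, 5]
  pop 4: indeg[0]->0; indeg[1]->3; indeg[2]->1; indeg[6]->1 | ready=[0, 7] | order so far=[3, 5, 4]
  pop 0: no out-edges | ready=[7] | order so far=[3, 5, 4, 0]
  pop 7: indeg[1]->2; indeg[2]->0 | ready=[2] | order so far=[3, 5, 4, 0, 7]
  pop 2: indeg[1]->1; indeg[6]->0 | ready=[6] | order so far=[3, 5, 4, 0, 7, 2]
  pop 6: indeg[1]->0 | ready=[1] | order so far=[3, 5, 4, 0, 7, 2, 6]
  pop 1: no out-edges | ready=[] | order so far=[3, 5, 4, 0, 7, 2, 6, 1]
  Result: [3, 5, 4, 0, 7, 2, 6, 1]

Answer: [3, 5, 4, 0, 7, 2, 6, 1]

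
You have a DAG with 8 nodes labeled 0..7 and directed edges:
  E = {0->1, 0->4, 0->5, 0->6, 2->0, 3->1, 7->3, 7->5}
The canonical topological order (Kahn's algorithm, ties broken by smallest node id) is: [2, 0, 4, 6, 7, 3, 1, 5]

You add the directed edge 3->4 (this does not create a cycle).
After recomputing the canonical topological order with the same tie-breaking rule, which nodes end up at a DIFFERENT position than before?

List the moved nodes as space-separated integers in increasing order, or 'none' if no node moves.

Answer: 1 3 4 6 7

Derivation:
Old toposort: [2, 0, 4, 6, 7, 3, 1, 5]
Added edge 3->4
Recompute Kahn (smallest-id tiebreak):
  initial in-degrees: [1, 2, 0, 1, 2, 2, 1, 0]
  ready (indeg=0): [2, 7]
  pop 2: indeg[0]->0 | ready=[0, 7] | order so far=[2]
  pop 0: indeg[1]->1; indeg[4]->1; indeg[5]->1; indeg[6]->0 | ready=[6, 7] | order so far=[2, 0]
  pop 6: no out-edges | ready=[7] | order so far=[2, 0, 6]
  pop 7: indeg[3]->0; indeg[5]->0 | ready=[3, 5] | order so far=[2, 0, 6, 7]
  pop 3: indeg[1]->0; indeg[4]->0 | ready=[1, 4, 5] | order so far=[2, 0, 6, 7, 3]
  pop 1: no out-edges | ready=[4, 5] | order so far=[2, 0, 6, 7, 3, 1]
  pop 4: no out-edges | ready=[5] | order so far=[2, 0, 6, 7, 3, 1, 4]
  pop 5: no out-edges | ready=[] | order so far=[2, 0, 6, 7, 3, 1, 4, 5]
New canonical toposort: [2, 0, 6, 7, 3, 1, 4, 5]
Compare positions:
  Node 0: index 1 -> 1 (same)
  Node 1: index 6 -> 5 (moved)
  Node 2: index 0 -> 0 (same)
  Node 3: index 5 -> 4 (moved)
  Node 4: index 2 -> 6 (moved)
  Node 5: index 7 -> 7 (same)
  Node 6: index 3 -> 2 (moved)
  Node 7: index 4 -> 3 (moved)
Nodes that changed position: 1 3 4 6 7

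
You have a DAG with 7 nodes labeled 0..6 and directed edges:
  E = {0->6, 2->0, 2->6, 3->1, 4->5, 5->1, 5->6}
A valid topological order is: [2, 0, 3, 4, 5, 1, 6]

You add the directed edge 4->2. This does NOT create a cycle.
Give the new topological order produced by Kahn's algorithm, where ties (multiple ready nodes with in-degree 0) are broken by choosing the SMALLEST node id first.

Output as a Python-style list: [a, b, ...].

Answer: [3, 4, 2, 0, 5, 1, 6]

Derivation:
Old toposort: [2, 0, 3, 4, 5, 1, 6]
Added edge: 4->2
Position of 4 (3) > position of 2 (0). Must reorder: 4 must now come before 2.
Run Kahn's algorithm (break ties by smallest node id):
  initial in-degrees: [1, 2, 1, 0, 0, 1, 3]
  ready (indeg=0): [3, 4]
  pop 3: indeg[1]->1 | ready=[4] | order so far=[3]
  pop 4: indeg[2]->0; indeg[5]->0 | ready=[2, 5] | order so far=[3, 4]
  pop 2: indeg[0]->0; indeg[6]->2 | ready=[0, 5] | order so far=[3, 4, 2]
  pop 0: indeg[6]->1 | ready=[5] | order so far=[3, 4, 2, 0]
  pop 5: indeg[1]->0; indeg[6]->0 | ready=[1, 6] | order so far=[3, 4, 2, 0, 5]
  pop 1: no out-edges | ready=[6] | order so far=[3, 4, 2, 0, 5, 1]
  pop 6: no out-edges | ready=[] | order so far=[3, 4, 2, 0, 5, 1, 6]
  Result: [3, 4, 2, 0, 5, 1, 6]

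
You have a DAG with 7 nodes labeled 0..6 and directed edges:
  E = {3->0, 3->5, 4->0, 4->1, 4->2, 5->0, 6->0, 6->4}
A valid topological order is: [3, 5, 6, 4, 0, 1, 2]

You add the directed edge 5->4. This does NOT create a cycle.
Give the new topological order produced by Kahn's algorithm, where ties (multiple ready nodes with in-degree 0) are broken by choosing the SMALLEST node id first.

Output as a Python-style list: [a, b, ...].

Old toposort: [3, 5, 6, 4, 0, 1, 2]
Added edge: 5->4
Position of 5 (1) < position of 4 (3). Old order still valid.
Run Kahn's algorithm (break ties by smallest node id):
  initial in-degrees: [4, 1, 1, 0, 2, 1, 0]
  ready (indeg=0): [3, 6]
  pop 3: indeg[0]->3; indeg[5]->0 | ready=[5, 6] | order so far=[3]
  pop 5: indeg[0]->2; indeg[4]->1 | ready=[6] | order so far=[3, 5]
  pop 6: indeg[0]->1; indeg[4]->0 | ready=[4] | order so far=[3, 5, 6]
  pop 4: indeg[0]->0; indeg[1]->0; indeg[2]->0 | ready=[0, 1, 2] | order so far=[3, 5, 6, 4]
  pop 0: no out-edges | ready=[1, 2] | order so far=[3, 5, 6, 4, 0]
  pop 1: no out-edges | ready=[2] | order so far=[3, 5, 6, 4, 0, 1]
  pop 2: no out-edges | ready=[] | order so far=[3, 5, 6, 4, 0, 1, 2]
  Result: [3, 5, 6, 4, 0, 1, 2]

Answer: [3, 5, 6, 4, 0, 1, 2]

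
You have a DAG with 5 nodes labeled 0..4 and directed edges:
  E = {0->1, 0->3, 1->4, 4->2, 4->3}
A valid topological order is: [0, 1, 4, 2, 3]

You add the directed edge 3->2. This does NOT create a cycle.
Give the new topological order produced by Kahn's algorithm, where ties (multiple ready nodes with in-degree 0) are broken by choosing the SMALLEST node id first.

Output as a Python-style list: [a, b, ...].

Answer: [0, 1, 4, 3, 2]

Derivation:
Old toposort: [0, 1, 4, 2, 3]
Added edge: 3->2
Position of 3 (4) > position of 2 (3). Must reorder: 3 must now come before 2.
Run Kahn's algorithm (break ties by smallest node id):
  initial in-degrees: [0, 1, 2, 2, 1]
  ready (indeg=0): [0]
  pop 0: indeg[1]->0; indeg[3]->1 | ready=[1] | order so far=[0]
  pop 1: indeg[4]->0 | ready=[4] | order so far=[0, 1]
  pop 4: indeg[2]->1; indeg[3]->0 | ready=[3] | order so far=[0, 1, 4]
  pop 3: indeg[2]->0 | ready=[2] | order so far=[0, 1, 4, 3]
  pop 2: no out-edges | ready=[] | order so far=[0, 1, 4, 3, 2]
  Result: [0, 1, 4, 3, 2]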